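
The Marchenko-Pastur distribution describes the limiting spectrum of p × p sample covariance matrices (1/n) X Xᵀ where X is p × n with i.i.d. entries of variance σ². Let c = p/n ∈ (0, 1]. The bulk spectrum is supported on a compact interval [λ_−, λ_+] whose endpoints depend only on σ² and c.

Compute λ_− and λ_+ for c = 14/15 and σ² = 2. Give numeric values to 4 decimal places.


c = 14/15 = 0.933333; √c = 0.966092.
λ_− = σ² (1 − √c)² = 2 · (1 − 0.966092)² = 2 · (0.033908)² = 0.002300.
λ_+ = σ² (1 + √c)² = 2 · (1 + 0.966092)² = 2 · (1.966092)² = 7.731034.

Rounded to 4 decimal places: λ_− ≈ 0.0023, λ_+ ≈ 7.7310.


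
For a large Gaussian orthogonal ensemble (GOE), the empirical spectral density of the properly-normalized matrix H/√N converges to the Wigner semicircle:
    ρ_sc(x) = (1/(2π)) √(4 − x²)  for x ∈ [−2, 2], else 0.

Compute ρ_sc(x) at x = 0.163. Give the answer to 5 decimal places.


ρ_sc(x) = (1/(2π)) √(4 − x²). With x = 0.163:
  4 − x² = 4 − (0.163)² = 4 − 0.026569 = 3.973431.
  √(4 − x²) = 1.993347.
  1/(2π) = 0.159155.
  ρ_sc(0.163) = 0.159155 · 1.993347 = 0.317251.

Rounded to 5 decimal places: ρ_sc(0.163) ≈ 0.31725.


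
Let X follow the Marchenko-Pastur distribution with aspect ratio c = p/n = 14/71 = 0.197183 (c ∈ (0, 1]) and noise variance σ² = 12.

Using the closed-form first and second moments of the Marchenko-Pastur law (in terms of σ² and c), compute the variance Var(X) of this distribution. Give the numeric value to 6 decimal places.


Recall the MP moments m_1 = E[X] = σ² and m_2 = E[X²] = σ⁴ (1 + c).
m_1 = E[X] = σ² = 12, so m_1² = 144.
m_2 = E[X²] = σ⁴ (1 + c) = 144 · (1 + 0.197183) = 144 · 1.197183 = 172.394366.
(Note m_2 − m_1² simplifies to c · σ⁴ = 0.197183 · 144.)

Var(X) = m_2 − m_1² = 172.394366 − 144 = 28.394366.


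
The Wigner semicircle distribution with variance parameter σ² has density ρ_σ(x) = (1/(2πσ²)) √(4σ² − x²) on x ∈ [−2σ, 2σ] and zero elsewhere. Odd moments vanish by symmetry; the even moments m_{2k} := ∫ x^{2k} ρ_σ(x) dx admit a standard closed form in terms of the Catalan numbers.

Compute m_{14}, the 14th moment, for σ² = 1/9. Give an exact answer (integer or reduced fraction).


By the scaled semicircle moment identity, m_{2k} = σ^{2k} · C_k with k = 7.
C_7 = (1/(k+1)) · C(2k, k) = (1/8) · C(14, 7) = (1/8) · 3432 = 429.
σ^{2k} = (σ²)^k = (1/9)^7 = 1/4782969.

Therefore m_{14} = σ^{14} · C_7 = (1/4782969) · 429 = 143/1594323.


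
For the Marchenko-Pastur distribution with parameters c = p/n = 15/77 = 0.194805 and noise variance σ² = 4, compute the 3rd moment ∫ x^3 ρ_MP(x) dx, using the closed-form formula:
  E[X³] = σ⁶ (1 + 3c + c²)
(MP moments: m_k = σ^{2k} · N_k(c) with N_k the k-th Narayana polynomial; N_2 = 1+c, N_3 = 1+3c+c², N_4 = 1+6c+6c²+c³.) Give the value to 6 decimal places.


E[X³] = σ⁶ (1 + 3c + c²) (third MP moment). With σ² = 4 (so σ⁶ = 64) and c = 15/77 = 0.194805: E[X³] = 64 · (1 + 3·0.194805 + (0.194805)²) = 64 · 1.622365.

So E[X^3] = 103.831337.


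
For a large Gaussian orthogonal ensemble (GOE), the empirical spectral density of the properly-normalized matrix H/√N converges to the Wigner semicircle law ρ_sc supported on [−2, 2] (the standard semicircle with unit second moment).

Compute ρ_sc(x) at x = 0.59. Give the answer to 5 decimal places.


ρ_sc(x) = (1/(2π)) √(4 − x²). With x = 0.59:
  4 − x² = 4 − (0.59)² = 4 − 0.348100 = 3.651900.
  √(4 − x²) = 1.910995.
  1/(2π) = 0.159155.
  ρ_sc(0.59) = 0.159155 · 1.910995 = 0.304144.

Rounded to 5 decimal places: ρ_sc(0.59) ≈ 0.30414.


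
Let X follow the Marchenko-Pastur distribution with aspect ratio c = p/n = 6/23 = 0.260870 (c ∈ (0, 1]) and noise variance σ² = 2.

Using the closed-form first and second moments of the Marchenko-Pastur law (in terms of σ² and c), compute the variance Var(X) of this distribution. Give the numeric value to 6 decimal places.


Recall the MP moments m_1 = E[X] = σ² and m_2 = E[X²] = σ⁴ (1 + c).
m_1 = E[X] = σ² = 2, so m_1² = 4.
m_2 = E[X²] = σ⁴ (1 + c) = 4 · (1 + 0.260870) = 4 · 1.260870 = 5.043478.
(Note m_2 − m_1² simplifies to c · σ⁴ = 0.260870 · 4.)

Var(X) = m_2 − m_1² = 5.043478 − 4 = 1.043478.


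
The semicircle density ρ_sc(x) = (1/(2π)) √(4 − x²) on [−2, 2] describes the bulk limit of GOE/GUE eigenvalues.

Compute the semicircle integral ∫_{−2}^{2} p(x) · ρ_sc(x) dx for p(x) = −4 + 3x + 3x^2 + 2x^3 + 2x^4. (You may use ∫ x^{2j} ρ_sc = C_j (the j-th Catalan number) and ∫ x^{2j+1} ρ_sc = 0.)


Write p(x) = Σ a_i x^i, split into monomials and integrate each against ρ_sc separately.
Using ∫ x^{2j} ρ_sc = C_j = (1/(j+1)) C(2j, j) (Catalan numbers) and ∫ x^{2j+1} ρ_sc = 0 (odd monomials vanish by symmetry):
  i = 0 (even): a_0 · C_{0} = -4 · 1 = -4
  i = 1 (odd): ∫ x^1 ρ_sc = 0 (vanishes)
  i = 2 (even): a_2 · C_{1} = 3 · 1 = 3
  i = 3 (odd): ∫ x^3 ρ_sc = 0 (vanishes)
  i = 4 (even): a_4 · C_{2} = 2 · 2 = 4

Summing the contributions: ∫_{−2}^{2} p(x) ρ_sc(x) dx = (-4) + 3 + 4 = 3.


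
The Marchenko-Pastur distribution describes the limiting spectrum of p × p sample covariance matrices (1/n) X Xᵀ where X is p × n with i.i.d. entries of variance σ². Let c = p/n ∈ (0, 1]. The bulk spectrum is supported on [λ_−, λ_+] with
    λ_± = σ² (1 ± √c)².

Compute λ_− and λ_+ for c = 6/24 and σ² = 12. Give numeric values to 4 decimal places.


c = 6/24 = 0.250000; √c = 0.500000.
λ_− = σ² (1 − √c)² = 12 · (1 − 0.500000)² = 12 · (0.500000)² = 3.000000.
λ_+ = σ² (1 + √c)² = 12 · (1 + 0.500000)² = 12 · (1.500000)² = 27.000000.

Rounded to 4 decimal places: λ_− ≈ 3.0000, λ_+ ≈ 27.0000.


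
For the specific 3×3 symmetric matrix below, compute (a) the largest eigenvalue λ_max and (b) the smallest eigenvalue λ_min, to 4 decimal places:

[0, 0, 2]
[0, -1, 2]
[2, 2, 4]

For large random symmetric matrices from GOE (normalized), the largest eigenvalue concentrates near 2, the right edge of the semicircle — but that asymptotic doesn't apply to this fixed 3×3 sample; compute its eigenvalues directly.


Since M is real symmetric, all three eigenvalues are real; they are the roots of det(λI − M) = λ³ − (tr M) λ² + s λ − det M, where s is the sum of the principal 2×2 minors.
tr M = 0 + (-1) + 4 = 3.
s = (0·(-1) − 0²) + (0·4 − 2²) + ((-1)·4 − 2²) = 0 + (-4) + (-8) = -12.
det M (expand along row 1) = 0·(-8) − 0·(-4) + 2·2 = 4.
Characteristic polynomial: λ³ − 3λ² − 12λ − 4 = 0.
Substitute λ = y + (tr M)/3 = y + 1.000000 to remove the quadratic term: y³ + p·y + q = 0 with p = s − (tr M)²/3 = -15.000000 and q = −2(tr M)³/27 + (tr M)·s/3 − det M = -18.000000.
Three real roots ⇒ use the trigonometric (Viète) form: r = 2√(−p/3) = 4.472136, φ = arccos(3q/(p·r)) = arccos(0.804984) = 0.635147 rad.
y_k = r·cos(φ/3 − 2πk/3) for k = 0, 1, 2 gives y = 4.372281, -1.372281, -3.000000.
λ_k = y_k + 1.000000 gives λ = 5.3723, -0.3723, -2.0000 (check: the sum is 3.0000 = tr M).

Hence λ_max = 5.3723 and λ_min = -2.0000.


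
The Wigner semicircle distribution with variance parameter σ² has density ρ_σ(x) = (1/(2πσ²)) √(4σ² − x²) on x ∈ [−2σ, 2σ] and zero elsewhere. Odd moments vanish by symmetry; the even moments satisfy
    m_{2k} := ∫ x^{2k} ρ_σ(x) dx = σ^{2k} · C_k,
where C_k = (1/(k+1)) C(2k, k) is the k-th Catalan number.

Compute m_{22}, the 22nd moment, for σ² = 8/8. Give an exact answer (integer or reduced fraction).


By the scaled semicircle moment identity, m_{2k} = σ^{2k} · C_k with k = 11.
C_11 = (1/(k+1)) · C(2k, k) = (1/12) · C(22, 11) = (1/12) · 705432 = 58786.
σ^{2k} = (σ²)^k = (8/8)^11 = 1.

Therefore m_{22} = σ^{22} · C_11 = 1 · 58786 = 58786.


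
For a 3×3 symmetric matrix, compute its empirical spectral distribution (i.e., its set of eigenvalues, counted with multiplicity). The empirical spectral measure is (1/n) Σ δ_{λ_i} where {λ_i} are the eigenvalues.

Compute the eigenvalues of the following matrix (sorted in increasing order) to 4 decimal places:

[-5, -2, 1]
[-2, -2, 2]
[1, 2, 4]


Since M is real symmetric, all three eigenvalues are real; they are the roots of det(λI − M) = λ³ − (tr M) λ² + s λ − det M, where s is the sum of the principal 2×2 minors.
tr M = -5 + (-2) + 4 = -3.
s = ((-5)·(-2) − (-2)²) + ((-5)·4 − 1²) + ((-2)·4 − 2²) = 6 + (-21) + (-12) = -27.
det M (expand along row 1) = (-5)·(-12) − (-2)·(-10) + 1·(-2) = 38.
Characteristic polynomial: λ³ + 3λ² − 27λ − 38 = 0.
Substitute λ = y + (tr M)/3 = y − 1.000000 to remove the quadratic term: y³ + p·y + q = 0 with p = s − (tr M)²/3 = -30.000000 and q = −2(tr M)³/27 + (tr M)·s/3 − det M = -9.000000.
Three real roots ⇒ use the trigonometric (Viète) form: r = 2√(−p/3) = 6.324555, φ = arccos(3q/(p·r)) = arccos(0.142302) = 1.428009 rad.
y_k = r·cos(φ/3 − 2πk/3) for k = 0, 1, 2 gives y = 5.621477, -0.300908, -5.320569.
λ_k = y_k − 1.000000 gives λ = 4.6215, -1.3009, -6.3206 (check: the sum is -3.0000 = tr M).

Eigenvalues sorted in increasing order: [-6.3206, -1.3009, 4.6215].


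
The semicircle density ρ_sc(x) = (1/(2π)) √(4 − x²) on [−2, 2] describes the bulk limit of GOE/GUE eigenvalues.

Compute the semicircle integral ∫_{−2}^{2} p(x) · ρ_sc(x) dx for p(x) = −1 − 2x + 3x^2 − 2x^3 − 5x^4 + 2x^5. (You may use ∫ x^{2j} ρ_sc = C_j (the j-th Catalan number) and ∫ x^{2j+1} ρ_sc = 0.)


Write p(x) = Σ a_i x^i, split into monomials and integrate each against ρ_sc separately.
Using ∫ x^{2j} ρ_sc = C_j = (1/(j+1)) C(2j, j) (Catalan numbers) and ∫ x^{2j+1} ρ_sc = 0 (odd monomials vanish by symmetry):
  i = 0 (even): a_0 · C_{0} = -1 · 1 = -1
  i = 1 (odd): ∫ x^1 ρ_sc = 0 (vanishes)
  i = 2 (even): a_2 · C_{1} = 3 · 1 = 3
  i = 3 (odd): ∫ x^3 ρ_sc = 0 (vanishes)
  i = 4 (even): a_4 · C_{2} = -5 · 2 = -10
  i = 5 (odd): ∫ x^5 ρ_sc = 0 (vanishes)

Summing the contributions: ∫_{−2}^{2} p(x) ρ_sc(x) dx = (-1) + 3 + (-10) = -8.


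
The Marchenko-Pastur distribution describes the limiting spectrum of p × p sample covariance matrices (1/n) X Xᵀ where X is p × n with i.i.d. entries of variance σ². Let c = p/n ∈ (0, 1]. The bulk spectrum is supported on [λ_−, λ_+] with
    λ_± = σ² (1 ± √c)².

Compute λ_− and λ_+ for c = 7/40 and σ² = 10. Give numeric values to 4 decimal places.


c = 7/40 = 0.175000; √c = 0.418330.
λ_− = σ² (1 − √c)² = 10 · (1 − 0.418330)² = 10 · (0.581670)² = 3.383400.
λ_+ = σ² (1 + √c)² = 10 · (1 + 0.418330)² = 10 · (1.418330)² = 20.116600.

Rounded to 4 decimal places: λ_− ≈ 3.3834, λ_+ ≈ 20.1166.


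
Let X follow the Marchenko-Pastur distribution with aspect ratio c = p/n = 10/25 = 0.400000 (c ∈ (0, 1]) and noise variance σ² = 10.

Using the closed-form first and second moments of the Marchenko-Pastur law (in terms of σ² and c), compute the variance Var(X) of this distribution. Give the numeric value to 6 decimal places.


Recall the MP moments m_1 = E[X] = σ² and m_2 = E[X²] = σ⁴ (1 + c).
m_1 = E[X] = σ² = 10, so m_1² = 100.
m_2 = E[X²] = σ⁴ (1 + c) = 100 · (1 + 0.400000) = 100 · 1.400000 = 140.000000.
(Note m_2 − m_1² simplifies to c · σ⁴ = 0.400000 · 100.)

Var(X) = m_2 − m_1² = 140.000000 − 100 = 40.000000.


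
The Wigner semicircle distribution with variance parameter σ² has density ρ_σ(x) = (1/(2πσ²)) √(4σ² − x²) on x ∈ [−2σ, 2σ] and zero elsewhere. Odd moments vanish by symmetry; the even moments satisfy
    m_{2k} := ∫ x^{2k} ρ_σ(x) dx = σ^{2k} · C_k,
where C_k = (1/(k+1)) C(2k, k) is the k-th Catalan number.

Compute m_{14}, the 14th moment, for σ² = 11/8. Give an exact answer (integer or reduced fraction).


By the scaled semicircle moment identity, m_{2k} = σ^{2k} · C_k with k = 7.
C_7 = (1/(k+1)) · C(2k, k) = (1/8) · C(14, 7) = (1/8) · 3432 = 429.
σ^{2k} = (σ²)^k = (11/8)^7 = 19487171/2097152.

Therefore m_{14} = σ^{14} · C_7 = (19487171/2097152) · 429 = 8359996359/2097152.


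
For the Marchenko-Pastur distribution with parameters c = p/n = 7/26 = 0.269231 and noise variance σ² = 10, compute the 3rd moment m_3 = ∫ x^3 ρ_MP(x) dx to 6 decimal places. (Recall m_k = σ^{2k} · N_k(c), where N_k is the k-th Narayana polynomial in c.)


E[X³] = σ⁶ (1 + 3c + c²) (third MP moment). With σ² = 10 (so σ⁶ = 1000) and c = 7/26 = 0.269231: E[X³] = 1000 · (1 + 3·0.269231 + (0.269231)²) = 1000 · 1.880178.

So E[X^3] = 1880.177515.


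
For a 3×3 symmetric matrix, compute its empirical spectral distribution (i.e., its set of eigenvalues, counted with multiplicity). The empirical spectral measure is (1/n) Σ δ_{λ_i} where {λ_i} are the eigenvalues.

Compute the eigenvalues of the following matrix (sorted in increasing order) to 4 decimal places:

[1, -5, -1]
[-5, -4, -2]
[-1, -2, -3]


Since M is real symmetric, all three eigenvalues are real; they are the roots of det(λI − M) = λ³ − (tr M) λ² + s λ − det M, where s is the sum of the principal 2×2 minors.
tr M = 1 + (-4) + (-3) = -6.
s = (1·(-4) − (-5)²) + (1·(-3) − (-1)²) + ((-4)·(-3) − (-2)²) = -29 + (-4) + 8 = -25.
det M (expand along row 1) = 1·8 − (-5)·13 + (-1)·6 = 67.
Characteristic polynomial: λ³ + 6λ² − 25λ − 67 = 0.
Substitute λ = y + (tr M)/3 = y − 2.000000 to remove the quadratic term: y³ + p·y + q = 0 with p = s − (tr M)²/3 = -37.000000 and q = −2(tr M)³/27 + (tr M)·s/3 − det M = -1.000000.
Three real roots ⇒ use the trigonometric (Viète) form: r = 2√(−p/3) = 7.023769, φ = arccos(3q/(p·r)) = arccos(0.011544) = 1.559252 rad.
y_k = r·cos(φ/3 − 2πk/3) for k = 0, 1, 2 gives y = 6.096231, -0.027028, -6.069204.
λ_k = y_k − 2.000000 gives λ = 4.0962, -2.0270, -8.0692 (check: the sum is -6.0000 = tr M).

Eigenvalues sorted in increasing order: [-8.0692, -2.0270, 4.0962].


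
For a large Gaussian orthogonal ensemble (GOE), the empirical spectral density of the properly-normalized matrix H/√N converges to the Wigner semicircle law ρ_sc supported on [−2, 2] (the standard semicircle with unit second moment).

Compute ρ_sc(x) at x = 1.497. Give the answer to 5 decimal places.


ρ_sc(x) = (1/(2π)) √(4 − x²). With x = 1.497:
  4 − x² = 4 − (1.497)² = 4 − 2.241009 = 1.758991.
  √(4 − x²) = 1.326270.
  1/(2π) = 0.159155.
  ρ_sc(1.497) = 0.159155 · 1.326270 = 0.211082.

Rounded to 5 decimal places: ρ_sc(1.497) ≈ 0.21108.


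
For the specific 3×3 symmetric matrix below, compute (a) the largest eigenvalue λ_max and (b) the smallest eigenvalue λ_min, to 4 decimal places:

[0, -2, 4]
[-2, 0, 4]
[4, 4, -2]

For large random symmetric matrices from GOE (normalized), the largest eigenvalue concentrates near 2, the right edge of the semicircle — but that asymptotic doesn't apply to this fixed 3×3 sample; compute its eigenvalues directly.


Since M is real symmetric, all three eigenvalues are real; they are the roots of det(λI − M) = λ³ − (tr M) λ² + s λ − det M, where s is the sum of the principal 2×2 minors.
tr M = 0 + 0 + (-2) = -2.
s = (0·0 − (-2)²) + (0·(-2) − 4²) + (0·(-2) − 4²) = -4 + (-16) + (-16) = -36.
det M (expand along row 1) = 0·(-16) − (-2)·(-12) + 4·(-8) = -56.
Characteristic polynomial: λ³ + 2λ² − 36λ + 56 = 0.
Substitute λ = y + (tr M)/3 = y − 0.666667 to remove the quadratic term: y³ + p·y + q = 0 with p = s − (tr M)²/3 = -37.333333 and q = −2(tr M)³/27 + (tr M)·s/3 − det M = 80.592593.
Three real roots ⇒ use the trigonometric (Viète) form: r = 2√(−p/3) = 7.055337, φ = arccos(3q/(p·r)) = arccos(-0.917914) = 2.733586 rad.
y_k = r·cos(φ/3 − 2πk/3) for k = 0, 1, 2 gives y = 4.323521, 2.666667, -6.990188.
λ_k = y_k − 0.666667 gives λ = 3.6569, 2.0000, -7.6569 (check: the sum is -2.0000 = tr M).

Hence λ_max = 3.6569 and λ_min = -7.6569.


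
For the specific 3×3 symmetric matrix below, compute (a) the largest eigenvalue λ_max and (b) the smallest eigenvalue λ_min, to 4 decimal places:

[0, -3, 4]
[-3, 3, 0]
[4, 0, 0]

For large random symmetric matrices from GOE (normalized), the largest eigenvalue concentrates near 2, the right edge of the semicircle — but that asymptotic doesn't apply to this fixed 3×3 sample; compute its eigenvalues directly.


Since M is real symmetric, all three eigenvalues are real; they are the roots of det(λI − M) = λ³ − (tr M) λ² + s λ − det M, where s is the sum of the principal 2×2 minors.
tr M = 0 + 3 + 0 = 3.
s = (0·3 − (-3)²) + (0·0 − 4²) + (3·0 − 0²) = -9 + (-16) + 0 = -25.
det M (expand along row 1) = 0·0 − (-3)·0 + 4·(-12) = -48.
Characteristic polynomial: λ³ − 3λ² − 25λ + 48 = 0.
Substitute λ = y + (tr M)/3 = y + 1.000000 to remove the quadratic term: y³ + p·y + q = 0 with p = s − (tr M)²/3 = -28.000000 and q = −2(tr M)³/27 + (tr M)·s/3 − det M = 21.000000.
Three real roots ⇒ use the trigonometric (Viète) form: r = 2√(−p/3) = 6.110101, φ = arccos(3q/(p·r)) = arccos(-0.368243) = 1.947915 rad.
y_k = r·cos(φ/3 − 2πk/3) for k = 0, 1, 2 gives y = 4.866722, 0.766055, -5.632777.
λ_k = y_k + 1.000000 gives λ = 5.8667, 1.7661, -4.6328 (check: the sum is 3.0000 = tr M).

Hence λ_max = 5.8667 and λ_min = -4.6328.


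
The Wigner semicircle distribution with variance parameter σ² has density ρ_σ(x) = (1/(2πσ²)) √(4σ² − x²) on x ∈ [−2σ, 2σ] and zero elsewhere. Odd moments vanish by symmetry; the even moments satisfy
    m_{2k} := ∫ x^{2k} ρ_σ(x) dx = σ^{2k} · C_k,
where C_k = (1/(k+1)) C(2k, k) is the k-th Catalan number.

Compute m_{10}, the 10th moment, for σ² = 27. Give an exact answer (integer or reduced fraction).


By the scaled semicircle moment identity, m_{2k} = σ^{2k} · C_k with k = 5.
C_5 = (1/(k+1)) · C(2k, k) = (1/6) · C(10, 5) = (1/6) · 252 = 42.
σ^{2k} = (σ²)^k = (27)^5 = 14348907.

Therefore m_{10} = σ^{10} · C_5 = 14348907 · 42 = 602654094.


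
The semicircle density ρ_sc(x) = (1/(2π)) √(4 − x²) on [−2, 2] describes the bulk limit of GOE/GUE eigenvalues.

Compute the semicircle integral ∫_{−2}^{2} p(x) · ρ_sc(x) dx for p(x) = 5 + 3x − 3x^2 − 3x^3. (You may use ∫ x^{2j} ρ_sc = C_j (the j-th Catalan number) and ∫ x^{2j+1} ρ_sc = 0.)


Write p(x) = Σ a_i x^i, split into monomials and integrate each against ρ_sc separately.
Using ∫ x^{2j} ρ_sc = C_j = (1/(j+1)) C(2j, j) (Catalan numbers) and ∫ x^{2j+1} ρ_sc = 0 (odd monomials vanish by symmetry):
  i = 0 (even): a_0 · C_{0} = 5 · 1 = 5
  i = 1 (odd): ∫ x^1 ρ_sc = 0 (vanishes)
  i = 2 (even): a_2 · C_{1} = -3 · 1 = -3
  i = 3 (odd): ∫ x^3 ρ_sc = 0 (vanishes)

Summing the contributions: ∫_{−2}^{2} p(x) ρ_sc(x) dx = 5 + (-3) = 2.


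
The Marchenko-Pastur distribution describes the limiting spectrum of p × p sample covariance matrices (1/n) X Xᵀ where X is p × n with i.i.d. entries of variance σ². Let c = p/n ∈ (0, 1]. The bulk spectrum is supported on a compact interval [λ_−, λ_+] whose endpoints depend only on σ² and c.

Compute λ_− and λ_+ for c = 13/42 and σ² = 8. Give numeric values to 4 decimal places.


c = 13/42 = 0.309524; √c = 0.556349.
λ_− = σ² (1 − √c)² = 8 · (1 − 0.556349)² = 8 · (0.443651)² = 1.574612.
λ_+ = σ² (1 + √c)² = 8 · (1 + 0.556349)² = 8 · (1.556349)² = 19.377769.

Rounded to 4 decimal places: λ_− ≈ 1.5746, λ_+ ≈ 19.3778.


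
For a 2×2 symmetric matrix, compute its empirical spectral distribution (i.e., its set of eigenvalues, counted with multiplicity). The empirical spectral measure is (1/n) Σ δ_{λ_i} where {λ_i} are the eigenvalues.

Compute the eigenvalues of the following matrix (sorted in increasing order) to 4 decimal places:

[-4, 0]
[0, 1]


Since M is real symmetric, both eigenvalues are real; they are the roots of det(λI − M) = λ² − (tr M) λ + det M.
tr M = -4 + 1 = -3.
det M = (-4)·1 − 0² = -4 − 0 = -4.
Characteristic polynomial: λ² + 3λ − 4 = 0.
Discriminant Δ = (tr M)² − 4·det M = 9 − (-16) = 25; √Δ = 5.000000.
λ = (tr M ± √Δ)/2 = (-3 ± 5.000000)/2, giving (tr M − √Δ)/2 = -4.0000 and (tr M + √Δ)/2 = 1.0000.

Eigenvalues sorted in increasing order: [-4.0000, 1.0000].


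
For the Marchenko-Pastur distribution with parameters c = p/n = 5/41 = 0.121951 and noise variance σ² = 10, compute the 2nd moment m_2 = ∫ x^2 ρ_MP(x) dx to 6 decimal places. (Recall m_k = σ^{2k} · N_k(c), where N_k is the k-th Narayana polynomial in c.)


E[X²] = σ⁴ (1 + c) (second MP moment). With σ² = 10 (so σ⁴ = 100) and c = 5/41 = 0.121951: E[X²] = 100 · (1 + 0.121951) = 100 · 1.121951.

So E[X^2] = 112.195122.


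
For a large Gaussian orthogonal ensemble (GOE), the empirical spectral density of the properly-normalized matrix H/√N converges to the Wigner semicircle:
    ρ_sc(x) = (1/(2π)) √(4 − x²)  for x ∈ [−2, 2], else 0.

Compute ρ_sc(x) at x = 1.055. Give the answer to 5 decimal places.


ρ_sc(x) = (1/(2π)) √(4 − x²). With x = 1.055:
  4 − x² = 4 − (1.055)² = 4 − 1.113025 = 2.886975.
  √(4 − x²) = 1.699110.
  1/(2π) = 0.159155.
  ρ_sc(1.055) = 0.159155 · 1.699110 = 0.270422.

Rounded to 5 decimal places: ρ_sc(1.055) ≈ 0.27042.


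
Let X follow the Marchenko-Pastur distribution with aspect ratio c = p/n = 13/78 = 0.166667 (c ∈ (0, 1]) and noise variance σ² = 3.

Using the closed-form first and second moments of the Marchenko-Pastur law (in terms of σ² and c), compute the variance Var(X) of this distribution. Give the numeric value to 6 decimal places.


Recall the MP moments m_1 = E[X] = σ² and m_2 = E[X²] = σ⁴ (1 + c).
m_1 = E[X] = σ² = 3, so m_1² = 9.
m_2 = E[X²] = σ⁴ (1 + c) = 9 · (1 + 0.166667) = 9 · 1.166667 = 10.500000.
(Note m_2 − m_1² simplifies to c · σ⁴ = 0.166667 · 9.)

Var(X) = m_2 − m_1² = 10.500000 − 9 = 1.500000.


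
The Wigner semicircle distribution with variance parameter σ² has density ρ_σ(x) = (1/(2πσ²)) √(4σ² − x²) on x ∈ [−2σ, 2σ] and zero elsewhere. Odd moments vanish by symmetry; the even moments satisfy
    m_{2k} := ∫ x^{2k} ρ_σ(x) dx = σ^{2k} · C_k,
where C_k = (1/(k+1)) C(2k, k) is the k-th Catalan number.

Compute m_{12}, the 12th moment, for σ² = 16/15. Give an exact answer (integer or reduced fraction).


By the scaled semicircle moment identity, m_{2k} = σ^{2k} · C_k with k = 6.
C_6 = (1/(k+1)) · C(2k, k) = (1/7) · C(12, 6) = (1/7) · 924 = 132.
σ^{2k} = (σ²)^k = (16/15)^6 = 16777216/11390625.

Therefore m_{12} = σ^{12} · C_6 = (16777216/11390625) · 132 = 738197504/3796875.


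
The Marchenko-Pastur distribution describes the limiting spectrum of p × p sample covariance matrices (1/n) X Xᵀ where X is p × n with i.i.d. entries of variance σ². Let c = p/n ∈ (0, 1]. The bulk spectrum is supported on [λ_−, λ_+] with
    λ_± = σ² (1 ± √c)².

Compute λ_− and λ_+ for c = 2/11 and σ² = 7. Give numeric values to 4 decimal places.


c = 2/11 = 0.181818; √c = 0.426401.
λ_− = σ² (1 − √c)² = 7 · (1 − 0.426401)² = 7 · (0.573599)² = 2.303107.
λ_+ = σ² (1 + √c)² = 7 · (1 + 0.426401)² = 7 · (1.426401)² = 14.242347.

Rounded to 4 decimal places: λ_− ≈ 2.3031, λ_+ ≈ 14.2423.


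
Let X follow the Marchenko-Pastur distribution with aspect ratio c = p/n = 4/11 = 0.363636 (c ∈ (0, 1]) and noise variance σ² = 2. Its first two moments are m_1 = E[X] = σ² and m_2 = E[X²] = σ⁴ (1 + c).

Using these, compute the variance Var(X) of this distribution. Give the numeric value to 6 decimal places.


m_1 = E[X] = σ² = 2, so m_1² = 4.
m_2 = E[X²] = σ⁴ (1 + c) = 4 · (1 + 0.363636) = 4 · 1.363636 = 5.454545.
(Note m_2 − m_1² simplifies to c · σ⁴ = 0.363636 · 4.)

Var(X) = m_2 − m_1² = 5.454545 − 4 = 1.454545.


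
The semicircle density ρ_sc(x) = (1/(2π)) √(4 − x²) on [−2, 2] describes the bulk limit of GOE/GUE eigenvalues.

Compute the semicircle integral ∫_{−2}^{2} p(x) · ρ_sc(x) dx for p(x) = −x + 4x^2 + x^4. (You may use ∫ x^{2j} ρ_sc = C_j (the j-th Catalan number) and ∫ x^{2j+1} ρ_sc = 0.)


Write p(x) = Σ a_i x^i, split into monomials and integrate each against ρ_sc separately.
Using ∫ x^{2j} ρ_sc = C_j = (1/(j+1)) C(2j, j) (Catalan numbers) and ∫ x^{2j+1} ρ_sc = 0 (odd monomials vanish by symmetry):
  i = 1 (odd): ∫ x^1 ρ_sc = 0 (vanishes)
  i = 2 (even): a_2 · C_{1} = 4 · 1 = 4
  i = 4 (even): a_4 · C_{2} = 1 · 2 = 2

Summing the contributions: ∫_{−2}^{2} p(x) ρ_sc(x) dx = 4 + 2 = 6.


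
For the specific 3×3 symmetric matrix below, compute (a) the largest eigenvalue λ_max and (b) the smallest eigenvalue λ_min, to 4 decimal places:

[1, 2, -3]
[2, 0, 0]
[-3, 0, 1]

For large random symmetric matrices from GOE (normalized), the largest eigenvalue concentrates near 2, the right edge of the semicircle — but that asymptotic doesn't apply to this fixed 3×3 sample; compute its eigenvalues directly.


Since M is real symmetric, all three eigenvalues are real; they are the roots of det(λI − M) = λ³ − (tr M) λ² + s λ − det M, where s is the sum of the principal 2×2 minors.
tr M = 1 + 0 + 1 = 2.
s = (1·0 − 2²) + (1·1 − (-3)²) + (0·1 − 0²) = -4 + (-8) + 0 = -12.
det M (expand along row 1) = 1·0 − 2·2 + (-3)·0 = -4.
Characteristic polynomial: λ³ − 2λ² − 12λ + 4 = 0.
Substitute λ = y + (tr M)/3 = y + 0.666667 to remove the quadratic term: y³ + p·y + q = 0 with p = s − (tr M)²/3 = -13.333333 and q = −2(tr M)³/27 + (tr M)·s/3 − det M = -4.592593.
Three real roots ⇒ use the trigonometric (Viète) form: r = 2√(−p/3) = 4.216370, φ = arccos(3q/(p·r)) = arccos(0.245077) = 1.323198 rad.
y_k = r·cos(φ/3 − 2πk/3) for k = 0, 1, 2 gives y = 3.812852, -0.347594, -3.465257.
λ_k = y_k + 0.666667 gives λ = 4.4795, 0.3191, -2.7986 (check: the sum is 2.0000 = tr M).

Hence λ_max = 4.4795 and λ_min = -2.7986.


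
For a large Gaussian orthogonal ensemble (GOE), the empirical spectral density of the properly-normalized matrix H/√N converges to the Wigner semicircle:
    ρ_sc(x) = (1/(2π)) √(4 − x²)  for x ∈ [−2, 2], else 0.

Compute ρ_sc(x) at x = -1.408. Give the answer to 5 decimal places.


ρ_sc(x) = (1/(2π)) √(4 − x²). With x = -1.408:
  4 − x² = 4 − (-1.408)² = 4 − 1.982464 = 2.017536.
  √(4 − x²) = 1.420400.
  1/(2π) = 0.159155.
  ρ_sc(-1.408) = 0.159155 · 1.420400 = 0.226064.

Rounded to 5 decimal places: ρ_sc(-1.408) ≈ 0.22606.


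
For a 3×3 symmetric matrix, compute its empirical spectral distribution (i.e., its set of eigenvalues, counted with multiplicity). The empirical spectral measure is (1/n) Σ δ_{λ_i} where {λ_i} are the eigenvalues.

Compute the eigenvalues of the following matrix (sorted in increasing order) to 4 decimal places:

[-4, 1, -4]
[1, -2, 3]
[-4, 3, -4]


Since M is real symmetric, all three eigenvalues are real; they are the roots of det(λI − M) = λ³ − (tr M) λ² + s λ − det M, where s is the sum of the principal 2×2 minors.
tr M = -4 + (-2) + (-4) = -10.
s = ((-4)·(-2) − 1²) + ((-4)·(-4) − (-4)²) + ((-2)·(-4) − 3²) = 7 + 0 + (-1) = 6.
det M (expand along row 1) = (-4)·(-1) − 1·8 + (-4)·(-5) = 16.
Characteristic polynomial: λ³ + 10λ² + 6λ − 16 = 0.
Substitute λ = y + (tr M)/3 = y − 3.333333 to remove the quadratic term: y³ + p·y + q = 0 with p = s − (tr M)²/3 = -27.333333 and q = −2(tr M)³/27 + (tr M)·s/3 − det M = 38.074074.
Three real roots ⇒ use the trigonometric (Viète) form: r = 2√(−p/3) = 6.036923, φ = arccos(3q/(p·r)) = arccos(-0.692217) = 2.335353 rad.
y_k = r·cos(φ/3 − 2πk/3) for k = 0, 1, 2 gives y = 4.298302, 1.521923, -5.820225.
λ_k = y_k − 3.333333 gives λ = 0.9650, -1.8114, -9.1536 (check: the sum is -10.0000 = tr M).

Eigenvalues sorted in increasing order: [-9.1536, -1.8114, 0.9650].


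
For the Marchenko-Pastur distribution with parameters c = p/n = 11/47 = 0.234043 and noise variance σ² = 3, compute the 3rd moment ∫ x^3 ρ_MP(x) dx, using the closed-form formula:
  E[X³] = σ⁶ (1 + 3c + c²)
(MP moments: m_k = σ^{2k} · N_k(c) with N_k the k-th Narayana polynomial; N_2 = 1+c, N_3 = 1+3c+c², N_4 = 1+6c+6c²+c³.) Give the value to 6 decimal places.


E[X³] = σ⁶ (1 + 3c + c²) (third MP moment). With σ² = 3 (so σ⁶ = 27) and c = 11/47 = 0.234043: E[X³] = 27 · (1 + 3·0.234043 + (0.234043)²) = 27 · 1.756904.

So E[X^3] = 47.436397.


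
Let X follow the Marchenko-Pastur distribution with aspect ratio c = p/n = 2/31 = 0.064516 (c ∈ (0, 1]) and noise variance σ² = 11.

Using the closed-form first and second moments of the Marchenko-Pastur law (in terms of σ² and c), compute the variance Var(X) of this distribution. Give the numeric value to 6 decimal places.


Recall the MP moments m_1 = E[X] = σ² and m_2 = E[X²] = σ⁴ (1 + c).
m_1 = E[X] = σ² = 11, so m_1² = 121.
m_2 = E[X²] = σ⁴ (1 + c) = 121 · (1 + 0.064516) = 121 · 1.064516 = 128.806452.
(Note m_2 − m_1² simplifies to c · σ⁴ = 0.064516 · 121.)

Var(X) = m_2 − m_1² = 128.806452 − 121 = 7.806452.


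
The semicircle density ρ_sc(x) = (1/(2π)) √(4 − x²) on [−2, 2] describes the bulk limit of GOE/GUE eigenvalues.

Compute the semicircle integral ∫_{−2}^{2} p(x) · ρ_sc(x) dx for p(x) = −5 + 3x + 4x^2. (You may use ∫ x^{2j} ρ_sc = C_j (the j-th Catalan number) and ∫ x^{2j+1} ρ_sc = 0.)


Write p(x) = Σ a_i x^i, split into monomials and integrate each against ρ_sc separately.
Using ∫ x^{2j} ρ_sc = C_j = (1/(j+1)) C(2j, j) (Catalan numbers) and ∫ x^{2j+1} ρ_sc = 0 (odd monomials vanish by symmetry):
  i = 0 (even): a_0 · C_{0} = -5 · 1 = -5
  i = 1 (odd): ∫ x^1 ρ_sc = 0 (vanishes)
  i = 2 (even): a_2 · C_{1} = 4 · 1 = 4

Summing the contributions: ∫_{−2}^{2} p(x) ρ_sc(x) dx = (-5) + 4 = -1.


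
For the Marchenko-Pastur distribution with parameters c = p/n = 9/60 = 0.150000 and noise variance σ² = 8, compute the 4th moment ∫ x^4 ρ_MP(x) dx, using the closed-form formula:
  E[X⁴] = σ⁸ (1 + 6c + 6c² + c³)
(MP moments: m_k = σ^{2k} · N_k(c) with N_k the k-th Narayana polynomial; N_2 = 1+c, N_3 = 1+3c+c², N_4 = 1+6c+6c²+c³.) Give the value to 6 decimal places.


E[X⁴] = σ⁸ (1 + 6c + 6c² + c³) (fourth MP moment). With σ² = 8 (so σ⁸ = 4096) and c = 9/60 = 0.150000: E[X⁴] = 4096 · (1 + 6·0.150000 + 6·(0.150000)² + (0.150000)³) = 4096 · 2.038375.

So E[X^4] = 8349.184000.


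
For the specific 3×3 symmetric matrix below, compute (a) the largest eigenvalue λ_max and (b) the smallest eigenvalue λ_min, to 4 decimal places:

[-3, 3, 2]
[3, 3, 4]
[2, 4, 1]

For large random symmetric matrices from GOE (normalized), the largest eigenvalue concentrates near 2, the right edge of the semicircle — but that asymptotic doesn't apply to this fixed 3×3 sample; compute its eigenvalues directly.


Since M is real symmetric, all three eigenvalues are real; they are the roots of det(λI − M) = λ³ − (tr M) λ² + s λ − det M, where s is the sum of the principal 2×2 minors.
tr M = -3 + 3 + 1 = 1.
s = ((-3)·3 − 3²) + ((-3)·1 − 2²) + (3·1 − 4²) = -18 + (-7) + (-13) = -38.
det M (expand along row 1) = (-3)·(-13) − 3·(-5) + 2·6 = 66.
Characteristic polynomial: λ³ − λ² − 38λ − 66 = 0.
Substitute λ = y + (tr M)/3 = y + 0.333333 to remove the quadratic term: y³ + p·y + q = 0 with p = s − (tr M)²/3 = -38.333333 and q = −2(tr M)³/27 + (tr M)·s/3 − det M = -78.740741.
Three real roots ⇒ use the trigonometric (Viète) form: r = 2√(−p/3) = 7.149204, φ = arccos(3q/(p·r)) = arccos(0.861959) = 0.531676 rad.
y_k = r·cos(φ/3 − 2πk/3) for k = 0, 1, 2 gives y = 7.037223, -2.427076, -4.610147.
λ_k = y_k + 0.333333 gives λ = 7.3706, -2.0937, -4.2768 (check: the sum is 1.0000 = tr M).

Hence λ_max = 7.3706 and λ_min = -4.2768.


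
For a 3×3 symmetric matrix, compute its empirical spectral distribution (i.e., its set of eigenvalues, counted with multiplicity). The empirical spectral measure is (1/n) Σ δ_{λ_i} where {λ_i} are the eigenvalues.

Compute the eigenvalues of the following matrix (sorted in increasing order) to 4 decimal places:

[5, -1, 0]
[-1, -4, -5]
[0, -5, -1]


Since M is real symmetric, all three eigenvalues are real; they are the roots of det(λI − M) = λ³ − (tr M) λ² + s λ − det M, where s is the sum of the principal 2×2 minors.
tr M = 5 + (-4) + (-1) = 0.
s = (5·(-4) − (-1)²) + (5·(-1) − 0²) + ((-4)·(-1) − (-5)²) = -21 + (-5) + (-21) = -47.
det M (expand along row 1) = 5·(-21) − (-1)·1 + 0·5 = -104.
Characteristic polynomial: λ³ − 47λ + 104 = 0.
Substitute λ = y + (tr M)/3 = y + 0.000000 to remove the quadratic term: y³ + p·y + q = 0 with p = s − (tr M)²/3 = -47.000000 and q = −2(tr M)³/27 + (tr M)·s/3 − det M = 104.000000.
Three real roots ⇒ use the trigonometric (Viète) form: r = 2√(−p/3) = 7.916228, φ = arccos(3q/(p·r)) = arccos(-0.838568) = 2.565446 rad.
y_k = r·cos(φ/3 − 2πk/3) for k = 0, 1, 2 gives y = 5.193887, 2.576803, -7.770690.
λ_k = y_k + 0.000000 gives λ = 5.1939, 2.5768, -7.7707 (check: the sum is 0.0000 = tr M).

Eigenvalues sorted in increasing order: [-7.7707, 2.5768, 5.1939].


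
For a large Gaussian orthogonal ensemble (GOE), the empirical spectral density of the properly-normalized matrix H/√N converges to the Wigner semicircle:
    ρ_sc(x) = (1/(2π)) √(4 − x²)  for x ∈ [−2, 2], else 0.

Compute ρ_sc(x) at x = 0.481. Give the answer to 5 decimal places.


ρ_sc(x) = (1/(2π)) √(4 − x²). With x = 0.481:
  4 − x² = 4 − (0.481)² = 4 − 0.231361 = 3.768639.
  √(4 − x²) = 1.941298.
  1/(2π) = 0.159155.
  ρ_sc(0.481) = 0.159155 · 1.941298 = 0.308967.

Rounded to 5 decimal places: ρ_sc(0.481) ≈ 0.30897.


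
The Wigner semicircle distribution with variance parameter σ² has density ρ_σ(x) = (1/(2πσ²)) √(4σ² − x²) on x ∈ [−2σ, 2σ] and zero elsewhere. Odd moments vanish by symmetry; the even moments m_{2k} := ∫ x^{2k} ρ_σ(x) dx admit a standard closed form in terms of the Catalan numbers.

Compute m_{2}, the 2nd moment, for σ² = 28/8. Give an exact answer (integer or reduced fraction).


By the scaled semicircle moment identity, m_{2k} = σ^{2k} · C_k with k = 1.
C_1 = (1/(k+1)) · C(2k, k) = (1/2) · C(2, 1) = (1/2) · 2 = 1.
σ^{2k} = (σ²)^k = (28/8)^1 = 7/2.

Therefore m_{2} = σ^{2} · C_1 = (7/2) · 1 = 7/2.


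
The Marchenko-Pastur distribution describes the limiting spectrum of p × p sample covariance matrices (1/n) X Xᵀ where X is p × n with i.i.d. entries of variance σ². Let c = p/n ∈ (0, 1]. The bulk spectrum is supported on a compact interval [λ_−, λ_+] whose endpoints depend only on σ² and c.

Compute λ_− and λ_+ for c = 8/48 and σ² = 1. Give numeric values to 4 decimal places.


c = 8/48 = 0.166667; √c = 0.408248.
λ_− = σ² (1 − √c)² = 1 · (1 − 0.408248)² = 1 · (0.591752)² = 0.350170.
λ_+ = σ² (1 + √c)² = 1 · (1 + 0.408248)² = 1 · (1.408248)² = 1.983163.

Rounded to 4 decimal places: λ_− ≈ 0.3502, λ_+ ≈ 1.9832.


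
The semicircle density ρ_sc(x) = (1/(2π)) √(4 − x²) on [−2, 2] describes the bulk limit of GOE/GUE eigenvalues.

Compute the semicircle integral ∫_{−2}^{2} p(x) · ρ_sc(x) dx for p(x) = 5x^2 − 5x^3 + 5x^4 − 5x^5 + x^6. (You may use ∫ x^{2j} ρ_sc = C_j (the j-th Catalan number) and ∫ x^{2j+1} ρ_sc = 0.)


Write p(x) = Σ a_i x^i, split into monomials and integrate each against ρ_sc separately.
Using ∫ x^{2j} ρ_sc = C_j = (1/(j+1)) C(2j, j) (Catalan numbers) and ∫ x^{2j+1} ρ_sc = 0 (odd monomials vanish by symmetry):
  i = 2 (even): a_2 · C_{1} = 5 · 1 = 5
  i = 3 (odd): ∫ x^3 ρ_sc = 0 (vanishes)
  i = 4 (even): a_4 · C_{2} = 5 · 2 = 10
  i = 5 (odd): ∫ x^5 ρ_sc = 0 (vanishes)
  i = 6 (even): a_6 · C_{3} = 1 · 5 = 5

Summing the contributions: ∫_{−2}^{2} p(x) ρ_sc(x) dx = 5 + 10 + 5 = 20.


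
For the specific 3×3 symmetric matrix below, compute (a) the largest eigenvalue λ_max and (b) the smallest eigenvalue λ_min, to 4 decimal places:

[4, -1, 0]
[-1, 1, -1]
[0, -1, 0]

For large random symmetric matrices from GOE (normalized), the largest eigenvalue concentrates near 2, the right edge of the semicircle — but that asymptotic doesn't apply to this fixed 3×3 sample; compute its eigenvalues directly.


Since M is real symmetric, all three eigenvalues are real; they are the roots of det(λI − M) = λ³ − (tr M) λ² + s λ − det M, where s is the sum of the principal 2×2 minors.
tr M = 4 + 1 + 0 = 5.
s = (4·1 − (-1)²) + (4·0 − 0²) + (1·0 − (-1)²) = 3 + 0 + (-1) = 2.
det M (expand along row 1) = 4·(-1) − (-1)·0 + 0·1 = -4.
Characteristic polynomial: λ³ − 5λ² + 2λ + 4 = 0.
Substitute λ = y + (tr M)/3 = y + 1.666667 to remove the quadratic term: y³ + p·y + q = 0 with p = s − (tr M)²/3 = -6.333333 and q = −2(tr M)³/27 + (tr M)·s/3 − det M = -1.925926.
Three real roots ⇒ use the trigonometric (Viète) form: r = 2√(−p/3) = 2.905933, φ = arccos(3q/(p·r)) = arccos(0.313937) = 1.251459 rad.
y_k = r·cos(φ/3 − 2πk/3) for k = 0, 1, 2 gives y = 2.656738, -0.308740, -2.347997.
λ_k = y_k + 1.666667 gives λ = 4.3234, 1.3579, -0.6813 (check: the sum is 5.0000 = tr M).

Hence λ_max = 4.3234 and λ_min = -0.6813.


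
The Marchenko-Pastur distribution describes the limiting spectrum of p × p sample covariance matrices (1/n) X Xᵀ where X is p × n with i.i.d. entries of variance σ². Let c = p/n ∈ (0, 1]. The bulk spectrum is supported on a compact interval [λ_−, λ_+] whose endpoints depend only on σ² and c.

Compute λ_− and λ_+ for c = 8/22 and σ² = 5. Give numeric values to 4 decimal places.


c = 8/22 = 0.363636; √c = 0.603023.
λ_− = σ² (1 − √c)² = 5 · (1 − 0.603023)² = 5 · (0.396977)² = 0.787955.
λ_+ = σ² (1 + √c)² = 5 · (1 + 0.603023)² = 5 · (1.603023)² = 12.848409.

Rounded to 4 decimal places: λ_− ≈ 0.7880, λ_+ ≈ 12.8484.


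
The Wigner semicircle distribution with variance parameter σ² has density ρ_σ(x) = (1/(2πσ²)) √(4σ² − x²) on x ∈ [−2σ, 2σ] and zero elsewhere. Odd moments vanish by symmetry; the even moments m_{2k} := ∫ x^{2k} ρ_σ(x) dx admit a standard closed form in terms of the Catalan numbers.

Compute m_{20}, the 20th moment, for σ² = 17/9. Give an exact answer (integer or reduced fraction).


By the scaled semicircle moment identity, m_{2k} = σ^{2k} · C_k with k = 10.
C_10 = (1/(k+1)) · C(2k, k) = (1/11) · C(20, 10) = (1/11) · 184756 = 16796.
σ^{2k} = (σ²)^k = (17/9)^10 = 2015993900449/3486784401.

Therefore m_{20} = σ^{20} · C_10 = (2015993900449/3486784401) · 16796 = 33860633551941404/3486784401.


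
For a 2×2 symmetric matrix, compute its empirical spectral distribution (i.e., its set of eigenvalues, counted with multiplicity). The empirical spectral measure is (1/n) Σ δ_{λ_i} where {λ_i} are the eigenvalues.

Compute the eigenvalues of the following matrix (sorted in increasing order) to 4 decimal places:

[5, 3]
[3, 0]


Since M is real symmetric, both eigenvalues are real; they are the roots of det(λI − M) = λ² − (tr M) λ + det M.
tr M = 5 + 0 = 5.
det M = 5·0 − 3² = 0 − 9 = -9.
Characteristic polynomial: λ² − 5λ − 9 = 0.
Discriminant Δ = (tr M)² − 4·det M = 25 − (-36) = 61; √Δ = 7.810250.
λ = (tr M ± √Δ)/2 = (5 ± 7.810250)/2, giving (tr M − √Δ)/2 = -1.4051 and (tr M + √Δ)/2 = 6.4051.

Eigenvalues sorted in increasing order: [-1.4051, 6.4051].


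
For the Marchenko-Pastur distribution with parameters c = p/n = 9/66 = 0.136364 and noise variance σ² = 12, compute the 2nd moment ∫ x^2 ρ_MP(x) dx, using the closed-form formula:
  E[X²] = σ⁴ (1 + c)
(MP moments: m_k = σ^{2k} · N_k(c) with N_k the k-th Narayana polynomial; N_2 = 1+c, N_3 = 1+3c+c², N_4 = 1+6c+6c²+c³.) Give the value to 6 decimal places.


E[X²] = σ⁴ (1 + c) (second MP moment). With σ² = 12 (so σ⁴ = 144) and c = 9/66 = 0.136364: E[X²] = 144 · (1 + 0.136364) = 144 · 1.136364.

So E[X^2] = 163.636364.
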